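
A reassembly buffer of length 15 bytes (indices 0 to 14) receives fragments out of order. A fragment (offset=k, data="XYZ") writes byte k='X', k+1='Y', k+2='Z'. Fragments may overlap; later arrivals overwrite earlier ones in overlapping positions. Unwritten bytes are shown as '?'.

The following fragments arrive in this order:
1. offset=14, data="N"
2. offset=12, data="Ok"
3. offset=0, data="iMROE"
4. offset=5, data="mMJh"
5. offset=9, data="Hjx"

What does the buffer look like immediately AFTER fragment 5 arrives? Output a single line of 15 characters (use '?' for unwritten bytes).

Fragment 1: offset=14 data="N" -> buffer=??????????????N
Fragment 2: offset=12 data="Ok" -> buffer=????????????OkN
Fragment 3: offset=0 data="iMROE" -> buffer=iMROE???????OkN
Fragment 4: offset=5 data="mMJh" -> buffer=iMROEmMJh???OkN
Fragment 5: offset=9 data="Hjx" -> buffer=iMROEmMJhHjxOkN

Answer: iMROEmMJhHjxOkN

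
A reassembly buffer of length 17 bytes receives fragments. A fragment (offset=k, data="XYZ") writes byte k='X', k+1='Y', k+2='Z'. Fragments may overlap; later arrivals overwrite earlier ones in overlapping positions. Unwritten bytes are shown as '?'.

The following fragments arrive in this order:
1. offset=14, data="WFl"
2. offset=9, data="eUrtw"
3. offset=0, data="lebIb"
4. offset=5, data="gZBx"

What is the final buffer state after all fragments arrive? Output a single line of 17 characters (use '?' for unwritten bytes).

Answer: lebIbgZBxeUrtwWFl

Derivation:
Fragment 1: offset=14 data="WFl" -> buffer=??????????????WFl
Fragment 2: offset=9 data="eUrtw" -> buffer=?????????eUrtwWFl
Fragment 3: offset=0 data="lebIb" -> buffer=lebIb????eUrtwWFl
Fragment 4: offset=5 data="gZBx" -> buffer=lebIbgZBxeUrtwWFl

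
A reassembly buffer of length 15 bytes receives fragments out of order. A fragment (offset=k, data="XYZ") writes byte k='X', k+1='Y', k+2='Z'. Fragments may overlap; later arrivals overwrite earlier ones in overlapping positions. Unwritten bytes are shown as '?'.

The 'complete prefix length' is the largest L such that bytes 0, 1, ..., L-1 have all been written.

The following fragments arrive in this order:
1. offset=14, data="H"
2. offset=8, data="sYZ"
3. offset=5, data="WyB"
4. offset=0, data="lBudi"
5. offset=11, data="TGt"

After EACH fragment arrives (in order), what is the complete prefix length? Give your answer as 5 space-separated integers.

Answer: 0 0 0 11 15

Derivation:
Fragment 1: offset=14 data="H" -> buffer=??????????????H -> prefix_len=0
Fragment 2: offset=8 data="sYZ" -> buffer=????????sYZ???H -> prefix_len=0
Fragment 3: offset=5 data="WyB" -> buffer=?????WyBsYZ???H -> prefix_len=0
Fragment 4: offset=0 data="lBudi" -> buffer=lBudiWyBsYZ???H -> prefix_len=11
Fragment 5: offset=11 data="TGt" -> buffer=lBudiWyBsYZTGtH -> prefix_len=15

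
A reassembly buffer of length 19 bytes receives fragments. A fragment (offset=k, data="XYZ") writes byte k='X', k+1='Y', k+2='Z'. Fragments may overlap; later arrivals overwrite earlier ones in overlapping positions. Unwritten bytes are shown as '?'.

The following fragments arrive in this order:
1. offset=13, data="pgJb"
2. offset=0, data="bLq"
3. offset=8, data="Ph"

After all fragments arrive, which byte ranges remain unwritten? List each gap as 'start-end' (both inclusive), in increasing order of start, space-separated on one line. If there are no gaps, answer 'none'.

Fragment 1: offset=13 len=4
Fragment 2: offset=0 len=3
Fragment 3: offset=8 len=2
Gaps: 3-7 10-12 17-18

Answer: 3-7 10-12 17-18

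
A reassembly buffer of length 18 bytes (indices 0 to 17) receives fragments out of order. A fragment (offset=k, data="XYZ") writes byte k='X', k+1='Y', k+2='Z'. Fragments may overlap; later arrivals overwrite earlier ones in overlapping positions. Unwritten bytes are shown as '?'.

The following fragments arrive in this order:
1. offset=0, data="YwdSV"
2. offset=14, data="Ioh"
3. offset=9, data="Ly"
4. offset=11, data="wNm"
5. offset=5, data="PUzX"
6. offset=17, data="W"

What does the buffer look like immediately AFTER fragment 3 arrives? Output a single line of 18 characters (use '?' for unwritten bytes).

Answer: YwdSV????Ly???Ioh?

Derivation:
Fragment 1: offset=0 data="YwdSV" -> buffer=YwdSV?????????????
Fragment 2: offset=14 data="Ioh" -> buffer=YwdSV?????????Ioh?
Fragment 3: offset=9 data="Ly" -> buffer=YwdSV????Ly???Ioh?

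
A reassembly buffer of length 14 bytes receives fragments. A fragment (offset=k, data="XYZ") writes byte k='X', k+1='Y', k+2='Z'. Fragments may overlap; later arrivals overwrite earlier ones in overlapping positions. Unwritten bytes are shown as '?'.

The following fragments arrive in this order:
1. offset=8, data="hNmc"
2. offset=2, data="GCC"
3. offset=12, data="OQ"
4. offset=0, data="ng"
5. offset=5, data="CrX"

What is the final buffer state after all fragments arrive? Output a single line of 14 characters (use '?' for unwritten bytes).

Fragment 1: offset=8 data="hNmc" -> buffer=????????hNmc??
Fragment 2: offset=2 data="GCC" -> buffer=??GCC???hNmc??
Fragment 3: offset=12 data="OQ" -> buffer=??GCC???hNmcOQ
Fragment 4: offset=0 data="ng" -> buffer=ngGCC???hNmcOQ
Fragment 5: offset=5 data="CrX" -> buffer=ngGCCCrXhNmcOQ

Answer: ngGCCCrXhNmcOQ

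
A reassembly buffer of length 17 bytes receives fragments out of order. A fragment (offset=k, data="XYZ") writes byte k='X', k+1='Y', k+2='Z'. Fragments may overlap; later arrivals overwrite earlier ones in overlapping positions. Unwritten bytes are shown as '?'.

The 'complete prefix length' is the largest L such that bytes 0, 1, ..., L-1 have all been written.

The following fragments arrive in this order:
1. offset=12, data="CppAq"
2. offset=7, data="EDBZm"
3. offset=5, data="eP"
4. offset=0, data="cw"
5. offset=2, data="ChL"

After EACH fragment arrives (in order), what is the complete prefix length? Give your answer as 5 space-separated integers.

Fragment 1: offset=12 data="CppAq" -> buffer=????????????CppAq -> prefix_len=0
Fragment 2: offset=7 data="EDBZm" -> buffer=???????EDBZmCppAq -> prefix_len=0
Fragment 3: offset=5 data="eP" -> buffer=?????ePEDBZmCppAq -> prefix_len=0
Fragment 4: offset=0 data="cw" -> buffer=cw???ePEDBZmCppAq -> prefix_len=2
Fragment 5: offset=2 data="ChL" -> buffer=cwChLePEDBZmCppAq -> prefix_len=17

Answer: 0 0 0 2 17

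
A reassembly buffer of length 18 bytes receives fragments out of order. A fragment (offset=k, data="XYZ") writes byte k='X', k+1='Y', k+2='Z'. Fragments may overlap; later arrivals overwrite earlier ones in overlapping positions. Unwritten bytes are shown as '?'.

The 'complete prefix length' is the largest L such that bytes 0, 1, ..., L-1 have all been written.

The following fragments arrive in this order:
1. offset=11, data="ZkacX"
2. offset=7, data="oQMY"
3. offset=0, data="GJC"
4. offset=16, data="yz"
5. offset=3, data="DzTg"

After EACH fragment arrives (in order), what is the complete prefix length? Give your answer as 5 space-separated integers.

Answer: 0 0 3 3 18

Derivation:
Fragment 1: offset=11 data="ZkacX" -> buffer=???????????ZkacX?? -> prefix_len=0
Fragment 2: offset=7 data="oQMY" -> buffer=???????oQMYZkacX?? -> prefix_len=0
Fragment 3: offset=0 data="GJC" -> buffer=GJC????oQMYZkacX?? -> prefix_len=3
Fragment 4: offset=16 data="yz" -> buffer=GJC????oQMYZkacXyz -> prefix_len=3
Fragment 5: offset=3 data="DzTg" -> buffer=GJCDzTgoQMYZkacXyz -> prefix_len=18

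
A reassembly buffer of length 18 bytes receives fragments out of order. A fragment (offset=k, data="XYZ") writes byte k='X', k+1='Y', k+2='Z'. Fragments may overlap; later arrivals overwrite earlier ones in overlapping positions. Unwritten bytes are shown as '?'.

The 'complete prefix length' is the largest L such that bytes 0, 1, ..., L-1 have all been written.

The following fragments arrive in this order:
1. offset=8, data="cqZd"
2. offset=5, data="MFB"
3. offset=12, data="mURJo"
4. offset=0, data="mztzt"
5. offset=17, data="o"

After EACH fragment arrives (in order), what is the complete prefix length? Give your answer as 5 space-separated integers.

Answer: 0 0 0 17 18

Derivation:
Fragment 1: offset=8 data="cqZd" -> buffer=????????cqZd?????? -> prefix_len=0
Fragment 2: offset=5 data="MFB" -> buffer=?????MFBcqZd?????? -> prefix_len=0
Fragment 3: offset=12 data="mURJo" -> buffer=?????MFBcqZdmURJo? -> prefix_len=0
Fragment 4: offset=0 data="mztzt" -> buffer=mztztMFBcqZdmURJo? -> prefix_len=17
Fragment 5: offset=17 data="o" -> buffer=mztztMFBcqZdmURJoo -> prefix_len=18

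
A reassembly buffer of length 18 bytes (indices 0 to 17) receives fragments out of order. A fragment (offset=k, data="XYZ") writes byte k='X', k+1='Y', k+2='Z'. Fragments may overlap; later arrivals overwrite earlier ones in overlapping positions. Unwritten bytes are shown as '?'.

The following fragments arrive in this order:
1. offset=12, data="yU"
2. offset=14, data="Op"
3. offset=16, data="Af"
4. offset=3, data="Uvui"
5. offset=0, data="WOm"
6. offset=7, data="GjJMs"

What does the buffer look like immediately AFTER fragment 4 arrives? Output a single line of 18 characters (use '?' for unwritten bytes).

Fragment 1: offset=12 data="yU" -> buffer=????????????yU????
Fragment 2: offset=14 data="Op" -> buffer=????????????yUOp??
Fragment 3: offset=16 data="Af" -> buffer=????????????yUOpAf
Fragment 4: offset=3 data="Uvui" -> buffer=???Uvui?????yUOpAf

Answer: ???Uvui?????yUOpAf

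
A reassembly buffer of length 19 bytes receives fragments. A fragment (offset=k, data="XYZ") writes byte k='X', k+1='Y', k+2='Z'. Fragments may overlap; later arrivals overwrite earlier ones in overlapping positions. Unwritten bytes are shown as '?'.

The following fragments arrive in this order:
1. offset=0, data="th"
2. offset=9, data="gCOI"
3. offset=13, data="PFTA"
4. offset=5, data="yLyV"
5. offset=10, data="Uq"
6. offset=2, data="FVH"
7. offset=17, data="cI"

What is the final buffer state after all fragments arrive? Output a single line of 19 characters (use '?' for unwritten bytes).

Answer: thFVHyLyVgUqIPFTAcI

Derivation:
Fragment 1: offset=0 data="th" -> buffer=th?????????????????
Fragment 2: offset=9 data="gCOI" -> buffer=th???????gCOI??????
Fragment 3: offset=13 data="PFTA" -> buffer=th???????gCOIPFTA??
Fragment 4: offset=5 data="yLyV" -> buffer=th???yLyVgCOIPFTA??
Fragment 5: offset=10 data="Uq" -> buffer=th???yLyVgUqIPFTA??
Fragment 6: offset=2 data="FVH" -> buffer=thFVHyLyVgUqIPFTA??
Fragment 7: offset=17 data="cI" -> buffer=thFVHyLyVgUqIPFTAcI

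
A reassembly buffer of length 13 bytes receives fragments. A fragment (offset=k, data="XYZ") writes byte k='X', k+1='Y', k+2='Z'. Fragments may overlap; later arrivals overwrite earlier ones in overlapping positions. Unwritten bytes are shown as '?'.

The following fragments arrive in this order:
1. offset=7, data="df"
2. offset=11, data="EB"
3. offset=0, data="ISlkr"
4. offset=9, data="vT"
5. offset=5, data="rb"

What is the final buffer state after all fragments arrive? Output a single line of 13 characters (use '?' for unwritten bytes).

Fragment 1: offset=7 data="df" -> buffer=???????df????
Fragment 2: offset=11 data="EB" -> buffer=???????df??EB
Fragment 3: offset=0 data="ISlkr" -> buffer=ISlkr??df??EB
Fragment 4: offset=9 data="vT" -> buffer=ISlkr??dfvTEB
Fragment 5: offset=5 data="rb" -> buffer=ISlkrrbdfvTEB

Answer: ISlkrrbdfvTEB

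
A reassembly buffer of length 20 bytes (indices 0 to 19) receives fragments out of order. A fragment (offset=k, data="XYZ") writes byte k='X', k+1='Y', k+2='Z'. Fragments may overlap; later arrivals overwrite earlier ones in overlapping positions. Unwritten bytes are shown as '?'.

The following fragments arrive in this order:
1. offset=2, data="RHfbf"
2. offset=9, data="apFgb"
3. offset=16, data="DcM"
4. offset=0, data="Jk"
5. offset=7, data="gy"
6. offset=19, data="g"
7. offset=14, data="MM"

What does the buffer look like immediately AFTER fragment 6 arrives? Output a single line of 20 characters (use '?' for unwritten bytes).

Fragment 1: offset=2 data="RHfbf" -> buffer=??RHfbf?????????????
Fragment 2: offset=9 data="apFgb" -> buffer=??RHfbf??apFgb??????
Fragment 3: offset=16 data="DcM" -> buffer=??RHfbf??apFgb??DcM?
Fragment 4: offset=0 data="Jk" -> buffer=JkRHfbf??apFgb??DcM?
Fragment 5: offset=7 data="gy" -> buffer=JkRHfbfgyapFgb??DcM?
Fragment 6: offset=19 data="g" -> buffer=JkRHfbfgyapFgb??DcMg

Answer: JkRHfbfgyapFgb??DcMg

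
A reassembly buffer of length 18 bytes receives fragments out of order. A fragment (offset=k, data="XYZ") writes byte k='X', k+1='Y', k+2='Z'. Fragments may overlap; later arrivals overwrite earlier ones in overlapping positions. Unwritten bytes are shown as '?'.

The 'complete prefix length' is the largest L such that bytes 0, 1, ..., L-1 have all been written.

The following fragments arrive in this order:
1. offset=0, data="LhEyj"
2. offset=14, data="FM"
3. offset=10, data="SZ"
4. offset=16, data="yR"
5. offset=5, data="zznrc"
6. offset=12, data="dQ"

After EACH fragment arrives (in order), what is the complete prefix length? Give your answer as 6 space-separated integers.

Answer: 5 5 5 5 12 18

Derivation:
Fragment 1: offset=0 data="LhEyj" -> buffer=LhEyj????????????? -> prefix_len=5
Fragment 2: offset=14 data="FM" -> buffer=LhEyj?????????FM?? -> prefix_len=5
Fragment 3: offset=10 data="SZ" -> buffer=LhEyj?????SZ??FM?? -> prefix_len=5
Fragment 4: offset=16 data="yR" -> buffer=LhEyj?????SZ??FMyR -> prefix_len=5
Fragment 5: offset=5 data="zznrc" -> buffer=LhEyjzznrcSZ??FMyR -> prefix_len=12
Fragment 6: offset=12 data="dQ" -> buffer=LhEyjzznrcSZdQFMyR -> prefix_len=18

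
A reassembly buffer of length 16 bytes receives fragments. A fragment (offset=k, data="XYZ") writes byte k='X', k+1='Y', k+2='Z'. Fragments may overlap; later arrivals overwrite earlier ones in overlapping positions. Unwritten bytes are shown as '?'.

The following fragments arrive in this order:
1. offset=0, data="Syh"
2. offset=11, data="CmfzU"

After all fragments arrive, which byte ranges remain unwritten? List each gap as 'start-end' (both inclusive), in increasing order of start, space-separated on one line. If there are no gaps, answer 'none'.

Answer: 3-10

Derivation:
Fragment 1: offset=0 len=3
Fragment 2: offset=11 len=5
Gaps: 3-10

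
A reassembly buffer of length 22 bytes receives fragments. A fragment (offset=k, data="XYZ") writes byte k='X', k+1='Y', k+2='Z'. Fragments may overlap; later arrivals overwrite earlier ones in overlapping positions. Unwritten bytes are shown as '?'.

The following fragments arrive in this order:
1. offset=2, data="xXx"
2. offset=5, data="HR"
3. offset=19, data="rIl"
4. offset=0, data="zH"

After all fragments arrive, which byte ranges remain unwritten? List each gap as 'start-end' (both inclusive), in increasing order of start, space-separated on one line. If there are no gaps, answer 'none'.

Answer: 7-18

Derivation:
Fragment 1: offset=2 len=3
Fragment 2: offset=5 len=2
Fragment 3: offset=19 len=3
Fragment 4: offset=0 len=2
Gaps: 7-18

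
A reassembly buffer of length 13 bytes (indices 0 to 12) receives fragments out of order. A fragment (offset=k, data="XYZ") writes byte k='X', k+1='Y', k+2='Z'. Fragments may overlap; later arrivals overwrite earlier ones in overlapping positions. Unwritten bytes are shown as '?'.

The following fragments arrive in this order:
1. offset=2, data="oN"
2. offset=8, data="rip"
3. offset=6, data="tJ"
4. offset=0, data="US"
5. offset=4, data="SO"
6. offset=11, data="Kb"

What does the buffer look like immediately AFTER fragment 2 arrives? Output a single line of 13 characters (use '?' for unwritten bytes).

Fragment 1: offset=2 data="oN" -> buffer=??oN?????????
Fragment 2: offset=8 data="rip" -> buffer=??oN????rip??

Answer: ??oN????rip??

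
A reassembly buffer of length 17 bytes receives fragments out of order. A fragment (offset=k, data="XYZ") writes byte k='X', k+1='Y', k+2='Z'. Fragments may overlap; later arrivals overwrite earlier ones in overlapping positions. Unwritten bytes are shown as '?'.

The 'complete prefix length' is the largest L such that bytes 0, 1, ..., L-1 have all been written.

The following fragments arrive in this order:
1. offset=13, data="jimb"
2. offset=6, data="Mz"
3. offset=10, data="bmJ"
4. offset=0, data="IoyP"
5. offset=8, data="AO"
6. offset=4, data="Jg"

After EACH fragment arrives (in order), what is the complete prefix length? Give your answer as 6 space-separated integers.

Fragment 1: offset=13 data="jimb" -> buffer=?????????????jimb -> prefix_len=0
Fragment 2: offset=6 data="Mz" -> buffer=??????Mz?????jimb -> prefix_len=0
Fragment 3: offset=10 data="bmJ" -> buffer=??????Mz??bmJjimb -> prefix_len=0
Fragment 4: offset=0 data="IoyP" -> buffer=IoyP??Mz??bmJjimb -> prefix_len=4
Fragment 5: offset=8 data="AO" -> buffer=IoyP??MzAObmJjimb -> prefix_len=4
Fragment 6: offset=4 data="Jg" -> buffer=IoyPJgMzAObmJjimb -> prefix_len=17

Answer: 0 0 0 4 4 17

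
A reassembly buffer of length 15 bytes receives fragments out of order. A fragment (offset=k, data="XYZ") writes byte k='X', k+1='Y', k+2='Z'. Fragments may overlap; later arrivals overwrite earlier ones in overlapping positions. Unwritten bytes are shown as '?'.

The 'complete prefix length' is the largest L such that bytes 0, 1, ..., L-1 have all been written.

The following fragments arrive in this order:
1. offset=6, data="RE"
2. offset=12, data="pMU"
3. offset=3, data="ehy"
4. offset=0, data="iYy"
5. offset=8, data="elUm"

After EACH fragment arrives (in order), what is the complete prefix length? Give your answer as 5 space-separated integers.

Answer: 0 0 0 8 15

Derivation:
Fragment 1: offset=6 data="RE" -> buffer=??????RE??????? -> prefix_len=0
Fragment 2: offset=12 data="pMU" -> buffer=??????RE????pMU -> prefix_len=0
Fragment 3: offset=3 data="ehy" -> buffer=???ehyRE????pMU -> prefix_len=0
Fragment 4: offset=0 data="iYy" -> buffer=iYyehyRE????pMU -> prefix_len=8
Fragment 5: offset=8 data="elUm" -> buffer=iYyehyREelUmpMU -> prefix_len=15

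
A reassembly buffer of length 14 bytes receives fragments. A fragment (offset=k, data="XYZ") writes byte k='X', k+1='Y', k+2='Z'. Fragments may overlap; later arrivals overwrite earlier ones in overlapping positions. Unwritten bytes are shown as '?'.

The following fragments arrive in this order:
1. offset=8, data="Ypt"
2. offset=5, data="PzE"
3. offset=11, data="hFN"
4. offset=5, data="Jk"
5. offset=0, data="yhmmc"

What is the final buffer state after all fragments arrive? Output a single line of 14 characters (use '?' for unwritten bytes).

Fragment 1: offset=8 data="Ypt" -> buffer=????????Ypt???
Fragment 2: offset=5 data="PzE" -> buffer=?????PzEYpt???
Fragment 3: offset=11 data="hFN" -> buffer=?????PzEYpthFN
Fragment 4: offset=5 data="Jk" -> buffer=?????JkEYpthFN
Fragment 5: offset=0 data="yhmmc" -> buffer=yhmmcJkEYpthFN

Answer: yhmmcJkEYpthFN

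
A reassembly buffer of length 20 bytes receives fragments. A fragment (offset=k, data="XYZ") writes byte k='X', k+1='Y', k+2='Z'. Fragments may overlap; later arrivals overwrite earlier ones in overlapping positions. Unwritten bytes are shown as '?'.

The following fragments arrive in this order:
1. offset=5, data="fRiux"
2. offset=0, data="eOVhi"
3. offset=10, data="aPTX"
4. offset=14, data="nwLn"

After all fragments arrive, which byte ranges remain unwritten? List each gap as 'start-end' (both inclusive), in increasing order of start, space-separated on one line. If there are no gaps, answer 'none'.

Answer: 18-19

Derivation:
Fragment 1: offset=5 len=5
Fragment 2: offset=0 len=5
Fragment 3: offset=10 len=4
Fragment 4: offset=14 len=4
Gaps: 18-19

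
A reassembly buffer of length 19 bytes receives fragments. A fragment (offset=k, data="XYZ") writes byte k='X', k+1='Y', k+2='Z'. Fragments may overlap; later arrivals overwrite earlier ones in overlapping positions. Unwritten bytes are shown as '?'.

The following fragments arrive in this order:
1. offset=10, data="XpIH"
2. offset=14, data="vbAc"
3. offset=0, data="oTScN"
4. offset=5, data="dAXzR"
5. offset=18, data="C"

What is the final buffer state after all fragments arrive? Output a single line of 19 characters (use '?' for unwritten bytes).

Answer: oTScNdAXzRXpIHvbAcC

Derivation:
Fragment 1: offset=10 data="XpIH" -> buffer=??????????XpIH?????
Fragment 2: offset=14 data="vbAc" -> buffer=??????????XpIHvbAc?
Fragment 3: offset=0 data="oTScN" -> buffer=oTScN?????XpIHvbAc?
Fragment 4: offset=5 data="dAXzR" -> buffer=oTScNdAXzRXpIHvbAc?
Fragment 5: offset=18 data="C" -> buffer=oTScNdAXzRXpIHvbAcC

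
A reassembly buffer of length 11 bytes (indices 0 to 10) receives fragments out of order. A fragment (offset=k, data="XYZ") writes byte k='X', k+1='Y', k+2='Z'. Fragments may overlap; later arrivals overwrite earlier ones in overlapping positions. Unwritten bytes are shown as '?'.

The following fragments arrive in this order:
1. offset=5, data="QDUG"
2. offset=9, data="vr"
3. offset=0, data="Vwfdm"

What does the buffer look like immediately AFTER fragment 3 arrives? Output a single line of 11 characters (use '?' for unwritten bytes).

Answer: VwfdmQDUGvr

Derivation:
Fragment 1: offset=5 data="QDUG" -> buffer=?????QDUG??
Fragment 2: offset=9 data="vr" -> buffer=?????QDUGvr
Fragment 3: offset=0 data="Vwfdm" -> buffer=VwfdmQDUGvr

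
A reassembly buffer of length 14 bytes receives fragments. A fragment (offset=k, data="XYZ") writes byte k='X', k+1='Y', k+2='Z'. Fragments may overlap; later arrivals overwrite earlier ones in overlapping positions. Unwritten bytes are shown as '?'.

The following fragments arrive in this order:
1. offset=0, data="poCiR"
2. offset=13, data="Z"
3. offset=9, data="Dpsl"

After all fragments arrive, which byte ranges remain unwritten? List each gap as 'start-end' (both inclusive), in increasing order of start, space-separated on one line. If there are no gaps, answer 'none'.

Answer: 5-8

Derivation:
Fragment 1: offset=0 len=5
Fragment 2: offset=13 len=1
Fragment 3: offset=9 len=4
Gaps: 5-8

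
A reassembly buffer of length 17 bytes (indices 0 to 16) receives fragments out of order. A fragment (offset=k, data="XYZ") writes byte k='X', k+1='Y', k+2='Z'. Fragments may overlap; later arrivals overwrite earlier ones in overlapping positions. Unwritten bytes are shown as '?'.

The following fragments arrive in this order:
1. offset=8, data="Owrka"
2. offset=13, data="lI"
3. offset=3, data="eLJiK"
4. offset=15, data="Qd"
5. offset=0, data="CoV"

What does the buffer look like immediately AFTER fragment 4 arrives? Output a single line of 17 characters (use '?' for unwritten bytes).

Answer: ???eLJiKOwrkalIQd

Derivation:
Fragment 1: offset=8 data="Owrka" -> buffer=????????Owrka????
Fragment 2: offset=13 data="lI" -> buffer=????????OwrkalI??
Fragment 3: offset=3 data="eLJiK" -> buffer=???eLJiKOwrkalI??
Fragment 4: offset=15 data="Qd" -> buffer=???eLJiKOwrkalIQd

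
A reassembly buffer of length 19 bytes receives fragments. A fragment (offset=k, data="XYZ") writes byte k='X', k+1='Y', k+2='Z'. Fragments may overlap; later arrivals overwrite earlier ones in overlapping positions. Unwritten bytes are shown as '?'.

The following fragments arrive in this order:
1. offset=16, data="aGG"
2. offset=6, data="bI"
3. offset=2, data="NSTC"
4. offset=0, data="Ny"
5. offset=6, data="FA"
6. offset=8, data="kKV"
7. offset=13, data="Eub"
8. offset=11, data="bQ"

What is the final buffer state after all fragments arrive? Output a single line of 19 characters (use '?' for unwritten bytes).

Answer: NyNSTCFAkKVbQEubaGG

Derivation:
Fragment 1: offset=16 data="aGG" -> buffer=????????????????aGG
Fragment 2: offset=6 data="bI" -> buffer=??????bI????????aGG
Fragment 3: offset=2 data="NSTC" -> buffer=??NSTCbI????????aGG
Fragment 4: offset=0 data="Ny" -> buffer=NyNSTCbI????????aGG
Fragment 5: offset=6 data="FA" -> buffer=NyNSTCFA????????aGG
Fragment 6: offset=8 data="kKV" -> buffer=NyNSTCFAkKV?????aGG
Fragment 7: offset=13 data="Eub" -> buffer=NyNSTCFAkKV??EubaGG
Fragment 8: offset=11 data="bQ" -> buffer=NyNSTCFAkKVbQEubaGG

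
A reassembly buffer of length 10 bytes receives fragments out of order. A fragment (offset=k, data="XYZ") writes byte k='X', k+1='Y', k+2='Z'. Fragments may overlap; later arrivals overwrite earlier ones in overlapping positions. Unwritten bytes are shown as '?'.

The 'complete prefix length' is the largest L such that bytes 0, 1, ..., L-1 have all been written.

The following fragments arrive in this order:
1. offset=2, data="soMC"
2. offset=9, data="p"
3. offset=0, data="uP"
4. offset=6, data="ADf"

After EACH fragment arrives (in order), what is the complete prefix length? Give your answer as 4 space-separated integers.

Answer: 0 0 6 10

Derivation:
Fragment 1: offset=2 data="soMC" -> buffer=??soMC???? -> prefix_len=0
Fragment 2: offset=9 data="p" -> buffer=??soMC???p -> prefix_len=0
Fragment 3: offset=0 data="uP" -> buffer=uPsoMC???p -> prefix_len=6
Fragment 4: offset=6 data="ADf" -> buffer=uPsoMCADfp -> prefix_len=10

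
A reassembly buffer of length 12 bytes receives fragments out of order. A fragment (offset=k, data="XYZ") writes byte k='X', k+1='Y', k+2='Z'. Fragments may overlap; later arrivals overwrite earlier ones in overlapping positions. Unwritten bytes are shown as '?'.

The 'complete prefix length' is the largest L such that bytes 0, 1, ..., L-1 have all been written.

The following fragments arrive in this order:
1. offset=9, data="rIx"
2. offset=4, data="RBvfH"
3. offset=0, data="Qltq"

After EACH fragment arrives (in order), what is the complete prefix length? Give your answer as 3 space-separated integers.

Fragment 1: offset=9 data="rIx" -> buffer=?????????rIx -> prefix_len=0
Fragment 2: offset=4 data="RBvfH" -> buffer=????RBvfHrIx -> prefix_len=0
Fragment 3: offset=0 data="Qltq" -> buffer=QltqRBvfHrIx -> prefix_len=12

Answer: 0 0 12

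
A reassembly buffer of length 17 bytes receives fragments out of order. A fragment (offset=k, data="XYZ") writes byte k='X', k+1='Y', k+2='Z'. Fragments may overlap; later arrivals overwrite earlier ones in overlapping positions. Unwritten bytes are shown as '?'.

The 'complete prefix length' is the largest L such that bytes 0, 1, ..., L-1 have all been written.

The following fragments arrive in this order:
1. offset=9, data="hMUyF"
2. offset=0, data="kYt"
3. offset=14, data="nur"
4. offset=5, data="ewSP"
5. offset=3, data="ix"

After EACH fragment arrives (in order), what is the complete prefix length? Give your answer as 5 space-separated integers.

Answer: 0 3 3 3 17

Derivation:
Fragment 1: offset=9 data="hMUyF" -> buffer=?????????hMUyF??? -> prefix_len=0
Fragment 2: offset=0 data="kYt" -> buffer=kYt??????hMUyF??? -> prefix_len=3
Fragment 3: offset=14 data="nur" -> buffer=kYt??????hMUyFnur -> prefix_len=3
Fragment 4: offset=5 data="ewSP" -> buffer=kYt??ewSPhMUyFnur -> prefix_len=3
Fragment 5: offset=3 data="ix" -> buffer=kYtixewSPhMUyFnur -> prefix_len=17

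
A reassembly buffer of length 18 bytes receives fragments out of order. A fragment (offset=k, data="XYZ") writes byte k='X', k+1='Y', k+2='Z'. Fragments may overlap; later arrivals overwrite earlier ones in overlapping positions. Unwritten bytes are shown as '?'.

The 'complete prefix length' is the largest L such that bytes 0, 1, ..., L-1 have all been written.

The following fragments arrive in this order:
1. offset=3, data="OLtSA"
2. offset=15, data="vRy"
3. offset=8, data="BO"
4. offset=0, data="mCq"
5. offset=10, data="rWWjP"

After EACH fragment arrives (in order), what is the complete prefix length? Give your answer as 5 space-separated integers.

Fragment 1: offset=3 data="OLtSA" -> buffer=???OLtSA?????????? -> prefix_len=0
Fragment 2: offset=15 data="vRy" -> buffer=???OLtSA???????vRy -> prefix_len=0
Fragment 3: offset=8 data="BO" -> buffer=???OLtSABO?????vRy -> prefix_len=0
Fragment 4: offset=0 data="mCq" -> buffer=mCqOLtSABO?????vRy -> prefix_len=10
Fragment 5: offset=10 data="rWWjP" -> buffer=mCqOLtSABOrWWjPvRy -> prefix_len=18

Answer: 0 0 0 10 18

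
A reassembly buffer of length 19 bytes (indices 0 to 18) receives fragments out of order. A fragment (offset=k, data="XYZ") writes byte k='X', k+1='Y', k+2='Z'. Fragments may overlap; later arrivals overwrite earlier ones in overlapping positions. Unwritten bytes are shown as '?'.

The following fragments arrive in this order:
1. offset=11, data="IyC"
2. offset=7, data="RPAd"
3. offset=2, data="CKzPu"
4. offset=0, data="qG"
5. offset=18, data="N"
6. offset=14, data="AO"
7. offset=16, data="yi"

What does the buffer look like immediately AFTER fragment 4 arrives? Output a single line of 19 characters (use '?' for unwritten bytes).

Answer: qGCKzPuRPAdIyC?????

Derivation:
Fragment 1: offset=11 data="IyC" -> buffer=???????????IyC?????
Fragment 2: offset=7 data="RPAd" -> buffer=???????RPAdIyC?????
Fragment 3: offset=2 data="CKzPu" -> buffer=??CKzPuRPAdIyC?????
Fragment 4: offset=0 data="qG" -> buffer=qGCKzPuRPAdIyC?????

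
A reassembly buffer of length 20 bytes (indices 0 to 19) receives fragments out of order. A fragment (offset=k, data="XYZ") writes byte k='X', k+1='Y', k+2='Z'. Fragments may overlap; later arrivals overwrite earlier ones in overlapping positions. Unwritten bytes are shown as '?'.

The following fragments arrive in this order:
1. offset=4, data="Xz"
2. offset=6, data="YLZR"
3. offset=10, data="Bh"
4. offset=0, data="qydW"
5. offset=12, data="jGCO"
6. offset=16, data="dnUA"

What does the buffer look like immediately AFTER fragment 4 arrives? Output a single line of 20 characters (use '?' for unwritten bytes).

Fragment 1: offset=4 data="Xz" -> buffer=????Xz??????????????
Fragment 2: offset=6 data="YLZR" -> buffer=????XzYLZR??????????
Fragment 3: offset=10 data="Bh" -> buffer=????XzYLZRBh????????
Fragment 4: offset=0 data="qydW" -> buffer=qydWXzYLZRBh????????

Answer: qydWXzYLZRBh????????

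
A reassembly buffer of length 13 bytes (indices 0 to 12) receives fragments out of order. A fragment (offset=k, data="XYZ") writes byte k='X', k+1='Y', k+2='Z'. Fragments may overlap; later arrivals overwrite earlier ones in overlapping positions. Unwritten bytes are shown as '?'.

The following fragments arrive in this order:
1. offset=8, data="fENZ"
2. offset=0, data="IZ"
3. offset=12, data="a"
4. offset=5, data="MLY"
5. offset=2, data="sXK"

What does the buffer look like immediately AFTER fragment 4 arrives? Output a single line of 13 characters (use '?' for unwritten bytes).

Fragment 1: offset=8 data="fENZ" -> buffer=????????fENZ?
Fragment 2: offset=0 data="IZ" -> buffer=IZ??????fENZ?
Fragment 3: offset=12 data="a" -> buffer=IZ??????fENZa
Fragment 4: offset=5 data="MLY" -> buffer=IZ???MLYfENZa

Answer: IZ???MLYfENZa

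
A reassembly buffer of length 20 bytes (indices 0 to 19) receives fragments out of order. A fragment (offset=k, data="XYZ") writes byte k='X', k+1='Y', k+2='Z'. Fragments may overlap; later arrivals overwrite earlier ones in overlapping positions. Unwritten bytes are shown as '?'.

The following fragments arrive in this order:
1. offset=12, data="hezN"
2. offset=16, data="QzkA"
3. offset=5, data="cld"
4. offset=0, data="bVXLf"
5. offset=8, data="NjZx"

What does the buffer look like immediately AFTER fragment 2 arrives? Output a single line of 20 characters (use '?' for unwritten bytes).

Answer: ????????????hezNQzkA

Derivation:
Fragment 1: offset=12 data="hezN" -> buffer=????????????hezN????
Fragment 2: offset=16 data="QzkA" -> buffer=????????????hezNQzkA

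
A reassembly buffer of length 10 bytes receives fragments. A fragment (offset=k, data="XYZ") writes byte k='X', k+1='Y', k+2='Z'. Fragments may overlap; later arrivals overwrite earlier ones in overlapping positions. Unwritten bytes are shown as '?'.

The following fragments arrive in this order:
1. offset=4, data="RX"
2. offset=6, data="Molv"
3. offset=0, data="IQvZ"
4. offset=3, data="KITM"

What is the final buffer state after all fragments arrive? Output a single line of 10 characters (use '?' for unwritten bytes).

Fragment 1: offset=4 data="RX" -> buffer=????RX????
Fragment 2: offset=6 data="Molv" -> buffer=????RXMolv
Fragment 3: offset=0 data="IQvZ" -> buffer=IQvZRXMolv
Fragment 4: offset=3 data="KITM" -> buffer=IQvKITMolv

Answer: IQvKITMolv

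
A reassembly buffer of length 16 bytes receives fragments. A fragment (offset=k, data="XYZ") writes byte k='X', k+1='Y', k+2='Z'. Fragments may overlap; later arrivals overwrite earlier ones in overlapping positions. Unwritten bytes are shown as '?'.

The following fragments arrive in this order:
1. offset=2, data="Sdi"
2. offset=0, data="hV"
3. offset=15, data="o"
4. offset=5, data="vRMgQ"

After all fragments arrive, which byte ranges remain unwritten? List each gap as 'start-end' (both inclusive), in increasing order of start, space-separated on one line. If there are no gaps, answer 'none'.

Answer: 10-14

Derivation:
Fragment 1: offset=2 len=3
Fragment 2: offset=0 len=2
Fragment 3: offset=15 len=1
Fragment 4: offset=5 len=5
Gaps: 10-14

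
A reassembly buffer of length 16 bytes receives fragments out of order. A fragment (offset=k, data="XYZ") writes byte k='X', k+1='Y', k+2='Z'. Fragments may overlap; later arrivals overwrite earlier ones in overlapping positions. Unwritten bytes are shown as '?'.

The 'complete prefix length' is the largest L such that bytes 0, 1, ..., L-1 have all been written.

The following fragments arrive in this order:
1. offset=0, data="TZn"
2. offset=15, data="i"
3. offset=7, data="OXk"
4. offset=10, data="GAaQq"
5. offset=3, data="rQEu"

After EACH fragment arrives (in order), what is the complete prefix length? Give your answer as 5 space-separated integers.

Answer: 3 3 3 3 16

Derivation:
Fragment 1: offset=0 data="TZn" -> buffer=TZn????????????? -> prefix_len=3
Fragment 2: offset=15 data="i" -> buffer=TZn????????????i -> prefix_len=3
Fragment 3: offset=7 data="OXk" -> buffer=TZn????OXk?????i -> prefix_len=3
Fragment 4: offset=10 data="GAaQq" -> buffer=TZn????OXkGAaQqi -> prefix_len=3
Fragment 5: offset=3 data="rQEu" -> buffer=TZnrQEuOXkGAaQqi -> prefix_len=16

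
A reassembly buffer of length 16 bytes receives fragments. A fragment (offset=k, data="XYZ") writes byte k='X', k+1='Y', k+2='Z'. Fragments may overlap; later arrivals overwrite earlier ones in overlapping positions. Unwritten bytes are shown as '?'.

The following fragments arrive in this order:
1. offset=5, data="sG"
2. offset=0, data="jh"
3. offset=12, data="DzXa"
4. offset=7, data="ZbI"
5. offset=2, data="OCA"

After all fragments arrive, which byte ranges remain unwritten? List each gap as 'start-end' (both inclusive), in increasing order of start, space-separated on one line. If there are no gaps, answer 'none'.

Fragment 1: offset=5 len=2
Fragment 2: offset=0 len=2
Fragment 3: offset=12 len=4
Fragment 4: offset=7 len=3
Fragment 5: offset=2 len=3
Gaps: 10-11

Answer: 10-11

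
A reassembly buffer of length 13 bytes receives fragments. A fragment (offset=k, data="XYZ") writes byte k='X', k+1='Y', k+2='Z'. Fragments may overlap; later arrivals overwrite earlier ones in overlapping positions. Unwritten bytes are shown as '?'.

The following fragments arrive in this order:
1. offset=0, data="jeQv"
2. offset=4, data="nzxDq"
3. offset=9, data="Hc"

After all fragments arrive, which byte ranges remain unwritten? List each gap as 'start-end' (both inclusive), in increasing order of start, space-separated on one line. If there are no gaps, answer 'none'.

Fragment 1: offset=0 len=4
Fragment 2: offset=4 len=5
Fragment 3: offset=9 len=2
Gaps: 11-12

Answer: 11-12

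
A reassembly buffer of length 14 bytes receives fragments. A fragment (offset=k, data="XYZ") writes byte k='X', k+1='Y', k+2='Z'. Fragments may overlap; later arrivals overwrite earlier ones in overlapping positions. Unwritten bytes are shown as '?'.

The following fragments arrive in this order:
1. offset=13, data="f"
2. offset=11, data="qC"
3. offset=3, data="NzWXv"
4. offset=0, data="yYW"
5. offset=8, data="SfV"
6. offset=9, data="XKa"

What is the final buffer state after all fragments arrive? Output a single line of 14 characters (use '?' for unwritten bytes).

Answer: yYWNzWXvSXKaCf

Derivation:
Fragment 1: offset=13 data="f" -> buffer=?????????????f
Fragment 2: offset=11 data="qC" -> buffer=???????????qCf
Fragment 3: offset=3 data="NzWXv" -> buffer=???NzWXv???qCf
Fragment 4: offset=0 data="yYW" -> buffer=yYWNzWXv???qCf
Fragment 5: offset=8 data="SfV" -> buffer=yYWNzWXvSfVqCf
Fragment 6: offset=9 data="XKa" -> buffer=yYWNzWXvSXKaCf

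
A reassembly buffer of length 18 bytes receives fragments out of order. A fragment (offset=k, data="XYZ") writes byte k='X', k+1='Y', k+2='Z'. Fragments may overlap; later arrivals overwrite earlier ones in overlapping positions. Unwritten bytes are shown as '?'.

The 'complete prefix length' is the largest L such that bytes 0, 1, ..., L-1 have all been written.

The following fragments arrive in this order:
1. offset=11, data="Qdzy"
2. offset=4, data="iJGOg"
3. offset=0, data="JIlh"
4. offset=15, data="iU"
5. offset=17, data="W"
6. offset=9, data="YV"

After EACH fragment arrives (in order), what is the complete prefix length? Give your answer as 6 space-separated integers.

Answer: 0 0 9 9 9 18

Derivation:
Fragment 1: offset=11 data="Qdzy" -> buffer=???????????Qdzy??? -> prefix_len=0
Fragment 2: offset=4 data="iJGOg" -> buffer=????iJGOg??Qdzy??? -> prefix_len=0
Fragment 3: offset=0 data="JIlh" -> buffer=JIlhiJGOg??Qdzy??? -> prefix_len=9
Fragment 4: offset=15 data="iU" -> buffer=JIlhiJGOg??QdzyiU? -> prefix_len=9
Fragment 5: offset=17 data="W" -> buffer=JIlhiJGOg??QdzyiUW -> prefix_len=9
Fragment 6: offset=9 data="YV" -> buffer=JIlhiJGOgYVQdzyiUW -> prefix_len=18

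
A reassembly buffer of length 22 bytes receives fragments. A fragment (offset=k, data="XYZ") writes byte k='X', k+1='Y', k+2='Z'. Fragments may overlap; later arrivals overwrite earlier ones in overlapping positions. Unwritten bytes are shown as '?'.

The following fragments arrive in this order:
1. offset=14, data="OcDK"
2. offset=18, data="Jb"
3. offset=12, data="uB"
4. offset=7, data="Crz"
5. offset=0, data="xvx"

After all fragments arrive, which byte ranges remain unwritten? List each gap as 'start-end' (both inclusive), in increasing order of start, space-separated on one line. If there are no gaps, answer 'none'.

Answer: 3-6 10-11 20-21

Derivation:
Fragment 1: offset=14 len=4
Fragment 2: offset=18 len=2
Fragment 3: offset=12 len=2
Fragment 4: offset=7 len=3
Fragment 5: offset=0 len=3
Gaps: 3-6 10-11 20-21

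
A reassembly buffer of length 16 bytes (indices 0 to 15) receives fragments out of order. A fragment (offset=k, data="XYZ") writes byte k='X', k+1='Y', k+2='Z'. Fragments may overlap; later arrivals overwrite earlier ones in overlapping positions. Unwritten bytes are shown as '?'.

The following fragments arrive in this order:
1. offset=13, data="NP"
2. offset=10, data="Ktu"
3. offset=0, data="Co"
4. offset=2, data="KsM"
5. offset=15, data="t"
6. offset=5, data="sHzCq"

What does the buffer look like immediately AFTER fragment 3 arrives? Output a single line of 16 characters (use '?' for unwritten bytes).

Answer: Co????????KtuNP?

Derivation:
Fragment 1: offset=13 data="NP" -> buffer=?????????????NP?
Fragment 2: offset=10 data="Ktu" -> buffer=??????????KtuNP?
Fragment 3: offset=0 data="Co" -> buffer=Co????????KtuNP?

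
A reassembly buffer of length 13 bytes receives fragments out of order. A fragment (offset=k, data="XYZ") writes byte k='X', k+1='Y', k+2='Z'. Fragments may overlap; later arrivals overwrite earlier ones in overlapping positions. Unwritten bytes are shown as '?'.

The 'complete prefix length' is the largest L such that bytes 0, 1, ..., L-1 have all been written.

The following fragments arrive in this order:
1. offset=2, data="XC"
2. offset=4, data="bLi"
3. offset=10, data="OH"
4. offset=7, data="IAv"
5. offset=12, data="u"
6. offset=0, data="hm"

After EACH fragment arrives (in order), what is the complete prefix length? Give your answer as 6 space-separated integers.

Answer: 0 0 0 0 0 13

Derivation:
Fragment 1: offset=2 data="XC" -> buffer=??XC????????? -> prefix_len=0
Fragment 2: offset=4 data="bLi" -> buffer=??XCbLi?????? -> prefix_len=0
Fragment 3: offset=10 data="OH" -> buffer=??XCbLi???OH? -> prefix_len=0
Fragment 4: offset=7 data="IAv" -> buffer=??XCbLiIAvOH? -> prefix_len=0
Fragment 5: offset=12 data="u" -> buffer=??XCbLiIAvOHu -> prefix_len=0
Fragment 6: offset=0 data="hm" -> buffer=hmXCbLiIAvOHu -> prefix_len=13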